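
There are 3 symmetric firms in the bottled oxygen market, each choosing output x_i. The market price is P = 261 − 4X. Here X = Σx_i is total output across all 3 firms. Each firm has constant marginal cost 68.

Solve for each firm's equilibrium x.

A representative firm's profit is π_i = x_i(261 − 4X) − 68x_i, with X = x_i + Σ_{j≠i} x_j.
First-order condition: 193 − 8x_i − 4Σ_{j≠i} x_j = 0.
In a symmetric equilibrium every firm chooses the same x, so Σ_{j≠i} x_j = 2x. The condition becomes 193 − 16x = 0, giving x = 193/16 = 12.0625.

12.0625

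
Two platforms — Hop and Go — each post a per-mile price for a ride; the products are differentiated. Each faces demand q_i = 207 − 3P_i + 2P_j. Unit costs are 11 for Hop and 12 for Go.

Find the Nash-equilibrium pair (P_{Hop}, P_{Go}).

Hop's profit: π = (P_{Hop} − 11)(207 − 3P_{Hop} + 2P_{Go}).
∂π/∂P_{Hop} = 240 − 6P_{Hop} + 2P_{Go} = 0 ⇒ P_{Hop} = 40 + (1/3)P_{Go}.
Similarly P_{Go} = 40.5 + (1/3)P_{Hop}.
Solving the two reaction functions simultaneously: (1 − (1/3)(1/3))P_{Hop} = 40 + (1/3)·40.5, so (8/9)P_{Hop} = 53.5 and P_{Hop} = 60.1875.
Then P_{Go} = 40.5 + (1/3)·60.1875 = 60.5625.

60.1875, 60.5625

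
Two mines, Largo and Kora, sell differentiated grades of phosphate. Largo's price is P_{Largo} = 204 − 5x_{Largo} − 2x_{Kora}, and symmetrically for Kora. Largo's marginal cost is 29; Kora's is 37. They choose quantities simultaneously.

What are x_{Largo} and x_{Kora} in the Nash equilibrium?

Mine Largo's profit: π = x_{Largo}(204 − 5x_{Largo} − 2x_{Kora}) − 29x_{Largo}.
∂π/∂x_{Largo} = 175 − 10x_{Largo} − 2x_{Kora} = 0 ⇒ x_{Largo} = 17.5 − 0.2x_{Kora}.
Similarly x_{Kora} = 16.7 − 0.2x_{Largo}.
Solving the two reaction functions simultaneously: (1 − (−0.2)(−0.2))x_{Largo} = 17.5 − 0.2·16.7, so 0.96x_{Largo} = 14.16 and x_{Largo} = 14.75.
Then x_{Kora} = 16.7 − 0.2·14.75 = 13.75.

14.75, 13.75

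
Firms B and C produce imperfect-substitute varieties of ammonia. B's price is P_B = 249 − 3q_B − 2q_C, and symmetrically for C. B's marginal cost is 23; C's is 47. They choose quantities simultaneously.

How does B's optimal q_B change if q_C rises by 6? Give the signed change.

-2

Firm B's profit: π = q_B(249 − 3q_B − 2q_C) − 23q_B.
∂π/∂q_B = 226 − 6q_B − 2q_C = 0 ⇒ q_B = 113/3 − (1/3)q_C.
The reaction-function slope is −1/3, so a 6-unit rise in q_C moves q_B by −1/3 × 6 = −2. B's best response falls — the actions are strategic substitutes.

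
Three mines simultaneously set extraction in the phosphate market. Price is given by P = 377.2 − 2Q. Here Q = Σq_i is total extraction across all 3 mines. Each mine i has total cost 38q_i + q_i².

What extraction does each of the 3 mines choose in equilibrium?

33.92

A representative mine's profit is π_i = q_i(377.2 − 2Q) − 38q_i − q_i², with Q = q_i + Σ_{j≠i} q_j.
First-order condition: 339.2 − 6q_i − 2Σ_{j≠i} q_j = 0.
Imposing symmetry (q_j = q for all j) turns Σ_{j≠i} q_j into 2q, so 339.2 = 10q and q = 33.92.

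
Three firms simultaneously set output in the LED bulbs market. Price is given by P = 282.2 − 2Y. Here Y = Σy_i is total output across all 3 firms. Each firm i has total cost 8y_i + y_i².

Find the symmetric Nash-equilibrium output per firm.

27.42

A representative firm's profit is π_i = y_i(282.2 − 2Y) − 8y_i − y_i², with Y = y_i + Σ_{j≠i} y_j.
First-order condition: 274.2 − 6y_i − 2Σ_{j≠i} y_j = 0.
Imposing symmetry (y_j = y for all j) turns Σ_{j≠i} y_j into 2y, so 274.2 = 10y and y = 27.42.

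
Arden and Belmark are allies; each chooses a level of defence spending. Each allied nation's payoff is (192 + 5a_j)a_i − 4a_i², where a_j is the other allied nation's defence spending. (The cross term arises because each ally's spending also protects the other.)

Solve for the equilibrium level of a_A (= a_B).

Arden's payoff is (192 + 5a_B)a_A − 4a_A².
∂π/∂a_A = 192 + 5a_B − 8a_A = 0, so a_A = 24 + 0.625a_B.
Setting a_A = a_B in the reaction function: a_A = 24 + 0.625a_A, so a_A = 24 / 0.375 = 64.

64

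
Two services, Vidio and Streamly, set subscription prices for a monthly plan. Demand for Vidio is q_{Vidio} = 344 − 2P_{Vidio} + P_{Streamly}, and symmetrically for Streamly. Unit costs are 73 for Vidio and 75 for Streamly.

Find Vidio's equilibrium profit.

Vidio's profit: π = (P_{Vidio} − 73)(344 − 2P_{Vidio} + P_{Streamly}).
∂π/∂P_{Vidio} = 490 − 4P_{Vidio} + P_{Streamly} = 0 ⇒ P_{Vidio} = 122.5 + 0.25P_{Streamly}.
Similarly P_{Streamly} = 123.5 + 0.25P_{Vidio}.
Solving the two reaction functions simultaneously: (1 − (0.25)(0.25))P_{Vidio} = 122.5 + 0.25·123.5, so 0.9375P_{Vidio} = 153.375 and P_{Vidio} = 163.6.
Then P_{Streamly} = 123.5 + 0.25·163.6 = 164.4.
q_{Vidio} = 344 − 2·163.6 + 164.4 = 181.2.
Profit = (163.6 − 73)·181.2 = 16416.72.

16416.72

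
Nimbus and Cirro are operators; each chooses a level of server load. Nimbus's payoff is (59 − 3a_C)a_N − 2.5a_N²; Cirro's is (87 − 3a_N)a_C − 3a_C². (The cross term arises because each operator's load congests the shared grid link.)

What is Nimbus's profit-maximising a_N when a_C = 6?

8.2

Expanding Nimbus's payoff: 59a_N − 3a_Ca_N − 2.5a_N².
∂π/∂a_N = 59 − 3a_C − 5a_N = 0, so a_N = 11.8 − 0.6a_C.
At a_C = 6: a_N = 11.8 − 0.6·6 = 8.2.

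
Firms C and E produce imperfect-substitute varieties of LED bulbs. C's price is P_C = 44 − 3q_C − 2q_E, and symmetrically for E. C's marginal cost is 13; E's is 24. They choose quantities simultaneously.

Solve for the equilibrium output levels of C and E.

4.5625, 1.8125

Firm C's profit: π = q_C(44 − 3q_C − 2q_E) − 13q_C.
∂π/∂q_C = 31 − 6q_C − 2q_E = 0 ⇒ q_C = 31/6 − (1/3)q_E.
Similarly q_E = 10/3 − (1/3)q_C.
Substituting the second reaction function into the first: q_C = 31/6 − (1/3)(10/3 − (1/3)q_C), which gives (8/9)q_C = 73/18 ⇒ q_C = 4.5625.
Then q_E = 10/3 − (1/3)·4.5625 = 1.8125.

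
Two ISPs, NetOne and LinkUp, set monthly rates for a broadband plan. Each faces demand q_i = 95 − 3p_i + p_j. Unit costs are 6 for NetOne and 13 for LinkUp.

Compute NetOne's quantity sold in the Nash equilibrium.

51.6

NetOne's profit: π = (p_{NetOne} − 6)(95 − 3p_{NetOne} + p_{LinkUp}).
∂π/∂p_{NetOne} = 113 − 6p_{NetOne} + p_{LinkUp} = 0 ⇒ p_{NetOne} = 113/6 + (1/6)p_{LinkUp}.
Similarly p_{LinkUp} = 67/3 + (1/6)p_{NetOne}.
Substituting the second reaction function into the first: p_{NetOne} = 113/6 + (1/6)(67/3 + (1/6)p_{NetOne}), which gives (35/36)p_{NetOne} = 203/9 ⇒ p_{NetOne} = 23.2.
Then p_{LinkUp} = 67/3 + (1/6)·23.2 = 26.2.
q_{NetOne} = 95 − 3·23.2 + 26.2 = 51.6.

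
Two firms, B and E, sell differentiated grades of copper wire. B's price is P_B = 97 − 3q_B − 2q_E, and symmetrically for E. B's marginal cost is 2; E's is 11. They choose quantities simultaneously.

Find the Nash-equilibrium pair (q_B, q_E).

Firm B's profit: π = q_B(97 − 3q_B − 2q_E) − 2q_B.
∂π/∂q_B = 95 − 6q_B − 2q_E = 0 ⇒ q_B = 95/6 − (1/3)q_E.
Similarly q_E = 43/3 − (1/3)q_B.
Solving the two reaction functions simultaneously: (1 − (−1/3)(−1/3))q_B = 95/6 − (1/3)·(43/3), so (8/9)q_B = 199/18 and q_B = 12.4375.
Then q_E = 43/3 − (1/3)·12.4375 = 10.1875.

12.4375, 10.1875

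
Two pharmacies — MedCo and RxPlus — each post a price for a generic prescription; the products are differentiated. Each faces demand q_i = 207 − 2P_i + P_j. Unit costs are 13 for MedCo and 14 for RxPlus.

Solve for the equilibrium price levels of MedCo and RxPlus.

77.8, 78.2

MedCo's profit: π = (P_{MedCo} − 13)(207 − 2P_{MedCo} + P_{RxPlus}).
∂π/∂P_{MedCo} = 233 − 4P_{MedCo} + P_{RxPlus} = 0 ⇒ P_{MedCo} = 58.25 + 0.25P_{RxPlus}.
Similarly P_{RxPlus} = 58.75 + 0.25P_{MedCo}.
Solving the two reaction functions simultaneously: (1 − (0.25)(0.25))P_{MedCo} = 58.25 + 0.25·58.75, so 0.9375P_{MedCo} = 72.9375 and P_{MedCo} = 77.8.
Then P_{RxPlus} = 58.75 + 0.25·77.8 = 78.2.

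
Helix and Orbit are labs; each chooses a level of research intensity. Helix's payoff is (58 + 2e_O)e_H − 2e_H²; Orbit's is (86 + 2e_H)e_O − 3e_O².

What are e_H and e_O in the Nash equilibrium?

Expanding Helix's payoff: 58e_H + 2e_Oe_H − 2e_H².
∂π/∂e_H = 58 + 2e_O − 4e_H = 0, so e_H = 14.5 + 0.5e_O.
Likewise for Orbit: e_O = 43/3 + (1/3)e_H.
Plugging e_O into Helix's best response: e_H = 14.5 + 0.5(43/3 + (1/3)e_H) ⇒ (5/6)e_H = 65/3, so e_H = 26.
Then e_O = 43/3 + (1/3)·26 = 23.

26, 23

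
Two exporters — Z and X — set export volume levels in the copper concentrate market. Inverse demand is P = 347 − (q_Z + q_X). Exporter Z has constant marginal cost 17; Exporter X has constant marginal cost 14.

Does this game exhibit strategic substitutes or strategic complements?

Exporter Z's profit: π = q_Z(347 − (q_Z + q_X)) − 17q_Z.
∂π/∂q_Z = 330 − 2q_Z − q_X = 0, so q_Z = 165 − 0.5q_X.
The best-response slope dq_Z/dq_X = −0.5 < 0: the reaction function is downward-sloping, so the choices are strategic substitutes.

strategic substitutes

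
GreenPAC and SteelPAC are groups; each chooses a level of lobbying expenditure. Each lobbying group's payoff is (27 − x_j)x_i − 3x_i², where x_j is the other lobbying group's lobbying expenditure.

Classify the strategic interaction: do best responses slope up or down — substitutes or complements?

strategic substitutes

GreenPAC's payoff is (27 − x_S)x_G − 3x_G².
∂π/∂x_G = 27 − x_S − 6x_G = 0, so x_G = 4.5 − (1/6)x_S.
The best-response slope dx_G/dx_S = −1/6 < 0: the reaction function is downward-sloping, so the choices are strategic substitutes.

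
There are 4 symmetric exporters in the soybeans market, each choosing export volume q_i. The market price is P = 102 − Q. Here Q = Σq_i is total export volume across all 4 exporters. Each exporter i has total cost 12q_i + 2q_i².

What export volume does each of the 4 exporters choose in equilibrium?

10

A representative exporter's profit is π_i = q_i(102 − Q) − 12q_i − 2q_i², with Q = q_i + Σ_{j≠i} q_j.
First-order condition: 90 − 6q_i − Σ_{j≠i} q_j = 0.
Imposing symmetry (q_j = q for all j) turns Σ_{j≠i} q_j into 3q, so 90 = 9q and q = 10.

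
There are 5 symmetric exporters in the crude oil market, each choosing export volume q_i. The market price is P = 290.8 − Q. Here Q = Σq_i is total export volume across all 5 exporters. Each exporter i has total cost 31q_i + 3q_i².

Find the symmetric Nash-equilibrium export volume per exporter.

A representative exporter's profit is π_i = q_i(290.8 − Q) − 31q_i − 3q_i², with Q = q_i + Σ_{j≠i} q_j.
First-order condition: 259.8 − 8q_i − Σ_{j≠i} q_j = 0.
With identical exporters, set every q_j = q: then 259.8 − 8q − 4q = 0, i.e. q = 259.8/12 = 21.65.

21.65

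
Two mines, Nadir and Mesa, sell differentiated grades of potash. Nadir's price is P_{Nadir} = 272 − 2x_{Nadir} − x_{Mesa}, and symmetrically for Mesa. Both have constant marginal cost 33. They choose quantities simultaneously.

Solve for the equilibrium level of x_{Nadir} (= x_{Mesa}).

Mine Nadir's profit: π = x_{Nadir}(272 − 2x_{Nadir} − x_{Mesa}) − 33x_{Nadir}.
∂π/∂x_{Nadir} = 239 − 4x_{Nadir} − x_{Mesa} = 0 ⇒ x_{Nadir} = 59.75 − 0.25x_{Mesa}.
The game is symmetric, so in equilibrium x_{Mesa} = x_{Nadir}: the reaction function gives 1.25x_{Nadir} = 59.75, hence x_{Nadir} = 47.8.

47.8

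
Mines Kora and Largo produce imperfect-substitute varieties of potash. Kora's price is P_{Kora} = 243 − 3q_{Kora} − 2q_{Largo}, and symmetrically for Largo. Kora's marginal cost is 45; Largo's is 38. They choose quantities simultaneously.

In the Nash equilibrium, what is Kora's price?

117.9375

Mine Kora's profit: π = q_{Kora}(243 − 3q_{Kora} − 2q_{Largo}) − 45q_{Kora}.
∂π/∂q_{Kora} = 198 − 6q_{Kora} − 2q_{Largo} = 0 ⇒ q_{Kora} = 33 − (1/3)q_{Largo}.
Similarly q_{Largo} = 205/6 − (1/3)q_{Kora}.
Plugging q_{Largo} into Kora's best response: q_{Kora} = 33 − (1/3)(205/6 − (1/3)q_{Kora}) ⇒ (8/9)q_{Kora} = 389/18, so q_{Kora} = 24.3125.
Then q_{Largo} = 205/6 − (1/3)·24.3125 = 26.0625.
P_{Kora} = 243 − 3·24.3125 − 2·26.0625 = 117.9375.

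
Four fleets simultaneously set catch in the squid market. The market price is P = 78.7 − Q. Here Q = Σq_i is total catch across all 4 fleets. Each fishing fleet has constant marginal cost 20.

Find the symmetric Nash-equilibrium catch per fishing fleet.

A representative fishing fleet's profit is π_i = q_i(78.7 − Q) − 20q_i, with Q = q_i + Σ_{j≠i} q_j.
First-order condition: 58.7 − 2q_i − Σ_{j≠i} q_j = 0.
Imposing symmetry (q_j = q for all j) turns Σ_{j≠i} q_j into 3q, so 58.7 = 5q and q = 11.74.

11.74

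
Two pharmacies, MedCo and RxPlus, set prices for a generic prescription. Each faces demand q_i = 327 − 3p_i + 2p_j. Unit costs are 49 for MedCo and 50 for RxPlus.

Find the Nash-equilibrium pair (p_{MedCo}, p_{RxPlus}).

MedCo's profit: π = (p_{MedCo} − 49)(327 − 3p_{MedCo} + 2p_{RxPlus}).
∂π/∂p_{MedCo} = 474 − 6p_{MedCo} + 2p_{RxPlus} = 0 ⇒ p_{MedCo} = 79 + (1/3)p_{RxPlus}.
Similarly p_{RxPlus} = 79.5 + (1/3)p_{MedCo}.
Solving the two reaction functions simultaneously: (1 − (1/3)(1/3))p_{MedCo} = 79 + (1/3)·79.5, so (8/9)p_{MedCo} = 105.5 and p_{MedCo} = 118.6875.
Then p_{RxPlus} = 79.5 + (1/3)·118.6875 = 119.0625.

118.6875, 119.0625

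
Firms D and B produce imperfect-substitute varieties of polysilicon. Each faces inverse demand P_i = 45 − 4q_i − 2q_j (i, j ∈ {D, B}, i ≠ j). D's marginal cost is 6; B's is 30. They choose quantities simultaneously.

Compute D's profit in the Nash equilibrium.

88.36

Firm D's profit: π = q_D(45 − 4q_D − 2q_B) − 6q_D.
∂π/∂q_D = 39 − 8q_D − 2q_B = 0 ⇒ q_D = 4.875 − 0.25q_B.
Similarly q_B = 1.875 − 0.25q_D.
Plugging q_B into D's best response: q_D = 4.875 − 0.25(1.875 − 0.25q_D) ⇒ 0.9375q_D = 141/32, so q_D = 4.7.
Then q_B = 1.875 − 0.25·4.7 = 0.7.
P_D = 45 − 4·4.7 − 2·0.7 = 24.8.
Profit = (24.8 − 6)·4.7 = 88.36.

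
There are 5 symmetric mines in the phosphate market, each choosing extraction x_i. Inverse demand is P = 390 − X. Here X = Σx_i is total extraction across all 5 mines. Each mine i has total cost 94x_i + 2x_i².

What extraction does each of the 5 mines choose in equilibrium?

A representative mine's profit is π_i = x_i(390 − X) − 94x_i − 2x_i², with X = x_i + Σ_{j≠i} x_j.
First-order condition: 296 − 6x_i − Σ_{j≠i} x_j = 0.
With identical mines, set every x_j = x: then 296 − 6x − 4x = 0, i.e. x = 296/10 = 29.6.

29.6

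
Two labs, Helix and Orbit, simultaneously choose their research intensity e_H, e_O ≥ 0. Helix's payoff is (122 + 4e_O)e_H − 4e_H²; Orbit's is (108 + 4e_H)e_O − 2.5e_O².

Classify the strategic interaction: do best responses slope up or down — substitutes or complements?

strategic complements

Expanding Helix's payoff: 122e_H + 4e_Oe_H − 4e_H².
∂π/∂e_H = 122 + 4e_O − 8e_H = 0, so e_H = 15.25 + 0.5e_O.
The best-response slope de_H/de_O = 0.5 > 0: the reaction function is upward-sloping, so the choices are strategic complements.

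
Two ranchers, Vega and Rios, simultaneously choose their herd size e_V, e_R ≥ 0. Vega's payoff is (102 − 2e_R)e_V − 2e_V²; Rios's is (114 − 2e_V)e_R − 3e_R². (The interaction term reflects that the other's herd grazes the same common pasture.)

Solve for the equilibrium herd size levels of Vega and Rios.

Expanding Vega's payoff: 102e_V − 2e_Re_V − 2e_V².
∂π/∂e_V = 102 − 2e_R − 4e_V = 0, so e_V = 25.5 − 0.5e_R.
Likewise for Rios: e_R = 19 − (1/3)e_V.
Substituting the second reaction function into the first: e_V = 25.5 − 0.5(19 − (1/3)e_V), which gives (5/6)e_V = 16 ⇒ e_V = 19.2.
Then e_R = 19 − (1/3)·19.2 = 12.6.

19.2, 12.6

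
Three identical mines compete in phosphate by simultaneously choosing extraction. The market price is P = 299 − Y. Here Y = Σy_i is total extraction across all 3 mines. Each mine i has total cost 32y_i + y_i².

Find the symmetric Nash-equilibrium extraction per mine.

A representative mine's profit is π_i = y_i(299 − Y) − 32y_i − y_i², with Y = y_i + Σ_{j≠i} y_j.
First-order condition: 267 − 4y_i − Σ_{j≠i} y_j = 0.
Imposing symmetry (y_j = y for all j) turns Σ_{j≠i} y_j into 2y, so 267 = 6y and y = 44.5.

44.5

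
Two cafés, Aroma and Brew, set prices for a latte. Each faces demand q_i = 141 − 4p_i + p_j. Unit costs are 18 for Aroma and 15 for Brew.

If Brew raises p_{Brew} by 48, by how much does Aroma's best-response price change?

Aroma's profit: π = (p_{Aroma} − 18)(141 − 4p_{Aroma} + p_{Brew}).
∂π/∂p_{Aroma} = 213 − 8p_{Aroma} + p_{Brew} = 0 ⇒ p_{Aroma} = 26.625 + 0.125p_{Brew}.
The reaction-function slope is 0.125, so a 48-unit rise in p_{Brew} moves p_{Aroma} by 0.125 × 48 = 6. Aroma's best response rises — the actions are strategic complements.

6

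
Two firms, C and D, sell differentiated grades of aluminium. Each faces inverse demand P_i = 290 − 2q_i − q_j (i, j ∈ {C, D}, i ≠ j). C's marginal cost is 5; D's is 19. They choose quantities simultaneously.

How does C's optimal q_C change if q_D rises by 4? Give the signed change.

Firm C's profit: π = q_C(290 − 2q_C − q_D) − 5q_C.
∂π/∂q_C = 285 − 4q_C − q_D = 0 ⇒ q_C = 71.25 − 0.25q_D.
The reaction-function slope is −0.25, so a 4-unit rise in q_D moves q_C by −0.25 × 4 = −1. C's best response falls — the actions are strategic substitutes.

-1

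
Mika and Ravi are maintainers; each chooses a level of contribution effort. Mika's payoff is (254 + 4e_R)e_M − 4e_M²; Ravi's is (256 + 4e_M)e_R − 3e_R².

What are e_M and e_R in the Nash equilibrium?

79.625, 95.75

Expanding Mika's payoff: 254e_M + 4e_Re_M − 4e_M².
∂π/∂e_M = 254 + 4e_R − 8e_M = 0, so e_M = 31.75 + 0.5e_R.
Likewise for Ravi: e_R = 128/3 + (2/3)e_M.
Plugging e_R into Mika's best response: e_M = 31.75 + 0.5(128/3 + (2/3)e_M) ⇒ (2/3)e_M = 637/12, so e_M = 79.625.
Then e_R = 128/3 + (2/3)·79.625 = 95.75.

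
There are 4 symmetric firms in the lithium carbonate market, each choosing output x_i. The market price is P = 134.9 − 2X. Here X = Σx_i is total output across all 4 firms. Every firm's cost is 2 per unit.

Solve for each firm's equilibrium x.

13.29

A representative firm's profit is π_i = x_i(134.9 − 2X) − 2x_i, with X = x_i + Σ_{j≠i} x_j.
First-order condition: 132.9 − 4x_i − 2Σ_{j≠i} x_j = 0.
In a symmetric equilibrium every firm chooses the same x, so Σ_{j≠i} x_j = 3x. The condition becomes 132.9 − 10x = 0, giving x = 132.9/10 = 13.29.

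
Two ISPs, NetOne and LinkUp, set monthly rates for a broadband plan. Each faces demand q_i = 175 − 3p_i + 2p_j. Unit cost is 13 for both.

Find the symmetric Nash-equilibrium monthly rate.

NetOne's profit: π = (p_{NetOne} − 13)(175 − 3p_{NetOne} + 2p_{LinkUp}).
∂π/∂p_{NetOne} = 214 − 6p_{NetOne} + 2p_{LinkUp} = 0 ⇒ p_{NetOne} = 107/3 + (1/3)p_{LinkUp}.
The game is symmetric, so in equilibrium p_{LinkUp} = p_{NetOne}: the reaction function gives (2/3)p_{NetOne} = 107/3, hence p_{NetOne} = 53.5.

53.5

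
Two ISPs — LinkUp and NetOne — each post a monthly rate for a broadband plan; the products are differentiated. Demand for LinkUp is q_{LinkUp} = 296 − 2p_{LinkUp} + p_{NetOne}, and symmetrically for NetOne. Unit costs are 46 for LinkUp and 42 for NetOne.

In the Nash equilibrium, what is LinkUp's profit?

LinkUp's profit: π = (p_{LinkUp} − 46)(296 − 2p_{LinkUp} + p_{NetOne}).
∂π/∂p_{LinkUp} = 388 − 4p_{LinkUp} + p_{NetOne} = 0 ⇒ p_{LinkUp} = 97 + 0.25p_{NetOne}.
Similarly p_{NetOne} = 95 + 0.25p_{LinkUp}.
Substituting the second reaction function into the first: p_{LinkUp} = 97 + 0.25(95 + 0.25p_{LinkUp}), which gives 0.9375p_{LinkUp} = 120.75 ⇒ p_{LinkUp} = 128.8.
Then p_{NetOne} = 95 + 0.25·128.8 = 127.2.
q_{LinkUp} = 296 − 2·128.8 + 127.2 = 165.6.
Profit = (128.8 − 46)·165.6 = 13711.68.

13711.68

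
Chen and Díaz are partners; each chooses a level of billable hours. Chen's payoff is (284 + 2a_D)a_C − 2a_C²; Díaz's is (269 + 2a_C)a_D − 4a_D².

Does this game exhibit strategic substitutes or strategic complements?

Expanding Chen's payoff: 284a_C + 2a_Da_C − 2a_C².
∂π/∂a_C = 284 + 2a_D − 4a_C = 0, so a_C = 71 + 0.5a_D.
The best-response slope da_C/da_D = 0.5 > 0: the reaction function is upward-sloping, so the choices are strategic complements.

strategic complements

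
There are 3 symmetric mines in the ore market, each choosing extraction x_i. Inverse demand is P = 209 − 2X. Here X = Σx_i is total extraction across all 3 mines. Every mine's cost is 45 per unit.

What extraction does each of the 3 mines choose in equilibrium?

20.5

A representative mine's profit is π_i = x_i(209 − 2X) − 45x_i, with X = x_i + Σ_{j≠i} x_j.
First-order condition: 164 − 4x_i − 2Σ_{j≠i} x_j = 0.
In a symmetric equilibrium every mine chooses the same x, so Σ_{j≠i} x_j = 2x. The condition becomes 164 − 8x = 0, giving x = 164/8 = 20.5.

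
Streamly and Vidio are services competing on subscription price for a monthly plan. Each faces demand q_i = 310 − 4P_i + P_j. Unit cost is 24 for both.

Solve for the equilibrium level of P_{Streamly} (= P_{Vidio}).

Streamly's profit: π = (P_{Streamly} − 24)(310 − 4P_{Streamly} + P_{Vidio}).
∂π/∂P_{Streamly} = 406 − 8P_{Streamly} + P_{Vidio} = 0 ⇒ P_{Streamly} = 50.75 + 0.125P_{Vidio}.
The game is symmetric, so in equilibrium P_{Vidio} = P_{Streamly}: the reaction function gives 0.875P_{Streamly} = 50.75, hence P_{Streamly} = 58.

58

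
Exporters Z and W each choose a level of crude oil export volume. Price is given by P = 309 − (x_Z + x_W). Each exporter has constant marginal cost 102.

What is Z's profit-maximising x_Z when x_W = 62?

72.5

Exporter Z's profit: π = x_Z(309 − (x_Z + x_W)) − 102x_Z.
∂π/∂x_Z = 207 − 2x_Z − x_W = 0, so x_Z = 103.5 − 0.5x_W.
At x_W = 62: x_Z = 103.5 − 0.5·62 = 72.5.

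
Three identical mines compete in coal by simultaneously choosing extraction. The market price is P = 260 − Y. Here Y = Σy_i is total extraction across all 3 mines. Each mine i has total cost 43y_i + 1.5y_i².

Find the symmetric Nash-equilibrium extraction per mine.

31

A representative mine's profit is π_i = y_i(260 − Y) − 43y_i − 1.5y_i², with Y = y_i + Σ_{j≠i} y_j.
First-order condition: 217 − 5y_i − Σ_{j≠i} y_j = 0.
With identical mines, set every y_j = y: then 217 − 5y − 2y = 0, i.e. y = 217/7 = 31.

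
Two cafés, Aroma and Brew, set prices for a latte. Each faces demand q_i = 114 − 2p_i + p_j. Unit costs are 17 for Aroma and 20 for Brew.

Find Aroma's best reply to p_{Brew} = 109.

64.25

Aroma's profit: π = (p_{Aroma} − 17)(114 − 2p_{Aroma} + p_{Brew}).
∂π/∂p_{Aroma} = 148 − 4p_{Aroma} + p_{Brew} = 0 ⇒ p_{Aroma} = 37 + 0.25p_{Brew}.
At p_{Brew} = 109: p_{Aroma} = 37 + 0.25·109 = 64.25.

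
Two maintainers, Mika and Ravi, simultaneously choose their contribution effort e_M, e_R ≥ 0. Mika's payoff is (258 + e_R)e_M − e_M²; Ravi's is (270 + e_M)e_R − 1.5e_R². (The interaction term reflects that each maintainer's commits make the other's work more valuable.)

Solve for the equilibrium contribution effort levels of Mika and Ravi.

Expanding Mika's payoff: 258e_M + e_Re_M − e_M².
∂π/∂e_M = 258 + e_R − 2e_M = 0, so e_M = 129 + 0.5e_R.
Likewise for Ravi: e_R = 90 + (1/3)e_M.
Solving the two reaction functions simultaneously: (1 − (0.5)(1/3))e_M = 129 + 0.5·90, so (5/6)e_M = 174 and e_M = 208.8.
Then e_R = 90 + (1/3)·208.8 = 159.6.

208.8, 159.6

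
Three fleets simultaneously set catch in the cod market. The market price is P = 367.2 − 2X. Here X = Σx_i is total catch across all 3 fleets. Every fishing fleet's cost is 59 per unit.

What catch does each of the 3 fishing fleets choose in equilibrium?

38.525

A representative fishing fleet's profit is π_i = x_i(367.2 − 2X) − 59x_i, with X = x_i + Σ_{j≠i} x_j.
First-order condition: 308.2 − 4x_i − 2Σ_{j≠i} x_j = 0.
In a symmetric equilibrium every fishing fleet chooses the same x, so Σ_{j≠i} x_j = 2x. The condition becomes 308.2 − 8x = 0, giving x = 308.2/8 = 38.525.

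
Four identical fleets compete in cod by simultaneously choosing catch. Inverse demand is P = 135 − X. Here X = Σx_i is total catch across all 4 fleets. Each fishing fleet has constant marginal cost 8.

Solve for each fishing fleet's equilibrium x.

A representative fishing fleet's profit is π_i = x_i(135 − X) − 8x_i, with X = x_i + Σ_{j≠i} x_j.
First-order condition: 127 − 2x_i − Σ_{j≠i} x_j = 0.
In a symmetric equilibrium every fishing fleet chooses the same x, so Σ_{j≠i} x_j = 3x. The condition becomes 127 − 5x = 0, giving x = 127/5 = 25.4.

25.4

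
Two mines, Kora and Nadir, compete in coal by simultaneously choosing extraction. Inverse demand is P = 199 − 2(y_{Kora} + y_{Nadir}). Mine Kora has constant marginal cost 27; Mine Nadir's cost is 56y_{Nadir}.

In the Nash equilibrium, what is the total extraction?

Mine Kora's profit: π = y_{Kora}(199 − 2(y_{Kora} + y_{Nadir})) − 27y_{Kora}.
∂π/∂y_{Kora} = 172 − 4y_{Kora} − 2y_{Nadir} = 0, so y_{Kora} = 43 − 0.5y_{Nadir}.
By the same steps for Nadir: y_{Nadir} = 35.75 − 0.5y_{Kora}.
Substituting the second reaction function into the first: y_{Kora} = 43 − 0.5(35.75 − 0.5y_{Kora}), which gives 0.75y_{Kora} = 25.125 ⇒ y_{Kora} = 33.5.
Then y_{Nadir} = 35.75 − 0.5·33.5 = 19.
Total extraction: 33.5 + 19 = 52.5.

52.5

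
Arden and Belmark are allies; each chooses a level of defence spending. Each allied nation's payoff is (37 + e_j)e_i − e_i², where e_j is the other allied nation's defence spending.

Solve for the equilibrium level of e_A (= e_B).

Arden's payoff is (37 + e_B)e_A − e_A².
∂π/∂e_A = 37 + e_B − 2e_A = 0, so e_A = 18.5 + 0.5e_B.
By symmetry e_B = e_A; substituting into the reaction function, 0.5e_A = 18.5 and e_A = 37.

37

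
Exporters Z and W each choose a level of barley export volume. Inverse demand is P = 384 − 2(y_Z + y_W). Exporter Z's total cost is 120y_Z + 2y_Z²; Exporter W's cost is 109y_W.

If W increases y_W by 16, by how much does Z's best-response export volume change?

-4

Exporter Z's profit: π = y_Z(384 − 2(y_Z + y_W)) − 120y_Z − 2y_Z².
∂π/∂y_Z = 264 − 8y_Z − 2y_W = 0, so y_Z = 33 − 0.25y_W.
The reaction-function slope is −0.25, so a 16-unit rise in y_W moves y_Z by −0.25 × 16 = −4. Z's best response falls — the actions are strategic substitutes.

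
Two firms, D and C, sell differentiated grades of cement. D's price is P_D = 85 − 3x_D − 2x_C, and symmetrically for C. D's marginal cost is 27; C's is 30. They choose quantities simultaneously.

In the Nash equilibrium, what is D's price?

Firm D's profit: π = x_D(85 − 3x_D − 2x_C) − 27x_D.
∂π/∂x_D = 58 − 6x_D − 2x_C = 0 ⇒ x_D = 29/3 − (1/3)x_C.
Similarly x_C = 55/6 − (1/3)x_D.
Substituting the second reaction function into the first: x_D = 29/3 − (1/3)(55/6 − (1/3)x_D), which gives (8/9)x_D = 119/18 ⇒ x_D = 7.4375.
Then x_C = 55/6 − (1/3)·7.4375 = 6.6875.
P_D = 85 − 3·7.4375 − 2·6.6875 = 49.3125.

49.3125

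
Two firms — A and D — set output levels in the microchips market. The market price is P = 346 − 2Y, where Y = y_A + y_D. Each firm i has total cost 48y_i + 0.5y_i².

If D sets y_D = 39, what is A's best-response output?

Firm A's profit: π = y_A(346 − 2(y_A + y_D)) − 48y_A − 0.5y_A².
∂π/∂y_A = 298 − 5y_A − 2y_D = 0, so y_A = 59.6 − 0.4y_D.
At y_D = 39: y_A = 59.6 − 0.4·39 = 44.

44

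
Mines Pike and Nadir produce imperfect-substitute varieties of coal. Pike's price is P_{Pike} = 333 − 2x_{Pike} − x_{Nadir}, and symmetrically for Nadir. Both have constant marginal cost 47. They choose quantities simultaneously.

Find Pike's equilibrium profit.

6543.68

Mine Pike's profit: π = x_{Pike}(333 − 2x_{Pike} − x_{Nadir}) − 47x_{Pike}.
∂π/∂x_{Pike} = 286 − 4x_{Pike} − x_{Nadir} = 0 ⇒ x_{Pike} = 71.5 − 0.25x_{Nadir}.
By symmetry x_{Nadir} = x_{Pike}; substituting into the reaction function, 1.25x_{Pike} = 71.5 and x_{Pike} = 57.2.
P_{Pike} = 333 − 2·57.2 − 57.2 = 161.4.
Profit = (161.4 − 47)·57.2 = 6543.68.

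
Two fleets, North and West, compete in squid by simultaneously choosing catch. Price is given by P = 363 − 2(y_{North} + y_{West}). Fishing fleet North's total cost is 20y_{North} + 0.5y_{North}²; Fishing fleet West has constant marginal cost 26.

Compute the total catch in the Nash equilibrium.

106.0625

Fishing fleet North's profit: π = y_{North}(363 − 2(y_{North} + y_{West})) − 20y_{North} − 0.5y_{North}².
∂π/∂y_{North} = 343 − 5y_{North} − 2y_{West} = 0, so y_{North} = 68.6 − 0.4y_{West}.
For West: ∂π/∂y_{West} = 337 − 4y_{West} − 2y_{North} = 0 ⇒ y_{West} = 84.25 − 0.5y_{North}.
Substituting the second reaction function into the first: y_{North} = 68.6 − 0.4(84.25 − 0.5y_{North}), which gives 0.8y_{North} = 34.9 ⇒ y_{North} = 43.625.
Then y_{West} = 84.25 − 0.5·43.625 = 62.4375.
Total catch: 43.625 + 62.4375 = 106.0625.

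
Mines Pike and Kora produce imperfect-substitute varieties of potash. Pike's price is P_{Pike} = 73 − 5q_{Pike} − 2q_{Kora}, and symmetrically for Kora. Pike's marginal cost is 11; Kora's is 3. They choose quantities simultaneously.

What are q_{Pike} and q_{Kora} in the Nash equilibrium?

5, 6

Mine Pike's profit: π = q_{Pike}(73 − 5q_{Pike} − 2q_{Kora}) − 11q_{Pike}.
∂π/∂q_{Pike} = 62 − 10q_{Pike} − 2q_{Kora} = 0 ⇒ q_{Pike} = 6.2 − 0.2q_{Kora}.
Similarly q_{Kora} = 7 − 0.2q_{Pike}.
Plugging q_{Kora} into Pike's best response: q_{Pike} = 6.2 − 0.2(7 − 0.2q_{Pike}) ⇒ 0.96q_{Pike} = 4.8, so q_{Pike} = 5.
Then q_{Kora} = 7 − 0.2·5 = 6.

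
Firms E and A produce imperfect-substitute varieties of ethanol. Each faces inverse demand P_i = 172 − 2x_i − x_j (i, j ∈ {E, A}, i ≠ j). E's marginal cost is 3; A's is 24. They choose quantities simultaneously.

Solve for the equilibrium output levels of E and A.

35.2, 28.2

Firm E's profit: π = x_E(172 − 2x_E − x_A) − 3x_E.
∂π/∂x_E = 169 − 4x_E − x_A = 0 ⇒ x_E = 42.25 − 0.25x_A.
Similarly x_A = 37 − 0.25x_E.
Solving the two reaction functions simultaneously: (1 − (−0.25)(−0.25))x_E = 42.25 − 0.25·37, so 0.9375x_E = 33 and x_E = 35.2.
Then x_A = 37 − 0.25·35.2 = 28.2.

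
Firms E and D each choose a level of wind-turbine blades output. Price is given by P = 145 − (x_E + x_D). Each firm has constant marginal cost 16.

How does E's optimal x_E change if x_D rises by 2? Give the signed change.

Firm E's profit: π = x_E(145 − (x_E + x_D)) − 16x_E.
∂π/∂x_E = 129 − 2x_E − x_D = 0, so x_E = 64.5 − 0.5x_D.
The reaction-function slope is −0.5, so a 2-unit rise in x_D moves x_E by −0.5 × 2 = −1. E's best response falls — the actions are strategic substitutes.

-1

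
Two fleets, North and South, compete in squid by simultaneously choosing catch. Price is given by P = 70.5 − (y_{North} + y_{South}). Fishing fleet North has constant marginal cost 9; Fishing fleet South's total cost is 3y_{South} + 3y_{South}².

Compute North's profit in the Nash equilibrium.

Fishing fleet North's profit: π = y_{North}(70.5 − (y_{North} + y_{South})) − 9y_{North}.
∂π/∂y_{North} = 61.5 − 2y_{North} − y_{South} = 0, so y_{North} = 30.75 − 0.5y_{South}.
For South: ∂π/∂y_{South} = 67.5 − 8y_{South} − y_{North} = 0 ⇒ y_{South} = 8.4375 − 0.125y_{North}.
Plugging y_{South} into North's best response: y_{North} = 30.75 − 0.5(8.4375 − 0.125y_{North}) ⇒ 0.9375y_{North} = 849/32, so y_{North} = 28.3.
Then y_{South} = 8.4375 − 0.125·28.3 = 4.9.
Price P = 70.5 − 33.2 = 37.3.
North's profit: (37.3 − 9)·28.3 = 800.89.

800.89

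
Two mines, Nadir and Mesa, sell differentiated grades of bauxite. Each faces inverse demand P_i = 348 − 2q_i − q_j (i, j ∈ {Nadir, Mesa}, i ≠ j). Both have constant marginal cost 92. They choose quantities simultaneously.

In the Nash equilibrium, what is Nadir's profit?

5242.88

Mine Nadir's profit: π = q_{Nadir}(348 − 2q_{Nadir} − q_{Mesa}) − 92q_{Nadir}.
∂π/∂q_{Nadir} = 256 − 4q_{Nadir} − q_{Mesa} = 0 ⇒ q_{Nadir} = 64 − 0.25q_{Mesa}.
Setting q_{Nadir} = q_{Mesa} in the reaction function: q_{Nadir} = 64 − 0.25q_{Nadir}, so q_{Nadir} = 64 / 1.25 = 51.2.
P_{Nadir} = 348 − 2·51.2 − 51.2 = 194.4.
Profit = (194.4 − 92)·51.2 = 5242.88.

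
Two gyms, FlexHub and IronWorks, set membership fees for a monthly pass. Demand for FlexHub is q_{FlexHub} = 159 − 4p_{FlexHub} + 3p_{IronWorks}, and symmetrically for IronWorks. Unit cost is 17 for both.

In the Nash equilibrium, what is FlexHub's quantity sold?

FlexHub's profit: π = (p_{FlexHub} − 17)(159 − 4p_{FlexHub} + 3p_{IronWorks}).
∂π/∂p_{FlexHub} = 227 − 8p_{FlexHub} + 3p_{IronWorks} = 0 ⇒ p_{FlexHub} = 28.375 + 0.375p_{IronWorks}.
By symmetry p_{IronWorks} = p_{FlexHub}; substituting into the reaction function, 0.625p_{FlexHub} = 28.375 and p_{FlexHub} = 45.4.
q_{FlexHub} = 159 − 4·45.4 + 3·45.4 = 113.6.

113.6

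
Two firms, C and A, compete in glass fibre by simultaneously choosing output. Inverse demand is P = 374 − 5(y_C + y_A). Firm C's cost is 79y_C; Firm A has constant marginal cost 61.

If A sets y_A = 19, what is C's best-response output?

Firm C's profit: π = y_C(374 − 5(y_C + y_A)) − 79y_C.
∂π/∂y_C = 295 − 10y_C − 5y_A = 0, so y_C = 29.5 − 0.5y_A.
At y_A = 19: y_C = 29.5 − 0.5·19 = 20.

20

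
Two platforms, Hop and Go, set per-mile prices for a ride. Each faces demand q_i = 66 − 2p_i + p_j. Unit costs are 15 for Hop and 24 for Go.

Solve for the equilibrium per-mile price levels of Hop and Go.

Hop's profit: π = (p_{Hop} − 15)(66 − 2p_{Hop} + p_{Go}).
∂π/∂p_{Hop} = 96 − 4p_{Hop} + p_{Go} = 0 ⇒ p_{Hop} = 24 + 0.25p_{Go}.
Similarly p_{Go} = 28.5 + 0.25p_{Hop}.
Substituting the second reaction function into the first: p_{Hop} = 24 + 0.25(28.5 + 0.25p_{Hop}), which gives 0.9375p_{Hop} = 31.125 ⇒ p_{Hop} = 33.2.
Then p_{Go} = 28.5 + 0.25·33.2 = 36.8.

33.2, 36.8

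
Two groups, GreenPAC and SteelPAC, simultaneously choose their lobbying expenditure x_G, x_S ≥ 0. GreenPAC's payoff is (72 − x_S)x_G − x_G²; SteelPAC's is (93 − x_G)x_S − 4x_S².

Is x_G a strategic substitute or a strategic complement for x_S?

Expanding GreenPAC's payoff: 72x_G − x_Sx_G − x_G².
∂π/∂x_G = 72 − x_S − 2x_G = 0, so x_G = 36 − 0.5x_S.
The best-response slope dx_G/dx_S = −0.5 < 0: the reaction function is downward-sloping, so the choices are strategic substitutes.

strategic substitutes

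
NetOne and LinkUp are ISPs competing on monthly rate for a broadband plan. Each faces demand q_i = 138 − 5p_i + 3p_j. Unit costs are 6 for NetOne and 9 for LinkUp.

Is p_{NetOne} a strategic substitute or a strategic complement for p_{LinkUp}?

NetOne's profit: π = (p_{NetOne} − 6)(138 − 5p_{NetOne} + 3p_{LinkUp}).
∂π/∂p_{NetOne} = 168 − 10p_{NetOne} + 3p_{LinkUp} = 0 ⇒ p_{NetOne} = 16.8 + 0.3p_{LinkUp}.
The best-response slope dp_{NetOne}/dp_{LinkUp} = 0.3 > 0: the reaction function is upward-sloping, so the choices are strategic complements.

strategic complements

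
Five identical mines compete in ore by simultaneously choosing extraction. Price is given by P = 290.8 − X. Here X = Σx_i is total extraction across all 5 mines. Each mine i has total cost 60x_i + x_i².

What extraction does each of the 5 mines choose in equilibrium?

A representative mine's profit is π_i = x_i(290.8 − X) − 60x_i − x_i², with X = x_i + Σ_{j≠i} x_j.
First-order condition: 230.8 − 4x_i − Σ_{j≠i} x_j = 0.
In a symmetric equilibrium every mine chooses the same x, so Σ_{j≠i} x_j = 4x. The condition becomes 230.8 − 8x = 0, giving x = 230.8/8 = 28.85.

28.85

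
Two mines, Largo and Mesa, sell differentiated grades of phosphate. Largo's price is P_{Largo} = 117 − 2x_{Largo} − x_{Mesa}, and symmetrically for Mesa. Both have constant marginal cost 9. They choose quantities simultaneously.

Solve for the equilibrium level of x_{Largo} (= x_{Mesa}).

Mine Largo's profit: π = x_{Largo}(117 − 2x_{Largo} − x_{Mesa}) − 9x_{Largo}.
∂π/∂x_{Largo} = 108 − 4x_{Largo} − x_{Mesa} = 0 ⇒ x_{Largo} = 27 − 0.25x_{Mesa}.
By symmetry x_{Mesa} = x_{Largo}; substituting into the reaction function, 1.25x_{Largo} = 27 and x_{Largo} = 21.6.

21.6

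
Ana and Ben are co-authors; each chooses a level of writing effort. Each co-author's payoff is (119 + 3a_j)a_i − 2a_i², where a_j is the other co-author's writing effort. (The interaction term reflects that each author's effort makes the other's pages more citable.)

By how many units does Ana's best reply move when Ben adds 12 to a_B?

9

Ana's payoff is (119 + 3a_B)a_A − 2a_A².
∂π/∂a_A = 119 + 3a_B − 4a_A = 0, so a_A = 29.75 + 0.75a_B.
The reaction-function slope is 0.75, so a 12-unit rise in a_B moves a_A by 0.75 × 12 = 9. Ana's best response rises — the actions are strategic complements.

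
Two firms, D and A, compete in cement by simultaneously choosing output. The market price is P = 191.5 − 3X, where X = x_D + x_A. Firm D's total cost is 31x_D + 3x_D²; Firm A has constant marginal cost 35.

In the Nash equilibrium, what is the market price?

Firm D's profit: π = x_D(191.5 − 3(x_D + x_A)) − 31x_D − 3x_D².
∂π/∂x_D = 160.5 − 12x_D − 3x_A = 0, so x_D = 13.375 − 0.25x_A.
For A: ∂π/∂x_A = 156.5 − 6x_A − 3x_D = 0 ⇒ x_A = 313/12 − 0.5x_D.
Substituting the second reaction function into the first: x_D = 13.375 − 0.25(313/12 − 0.5x_D), which gives 0.875x_D = 329/48 ⇒ x_D = 47/6.
Then x_A = 313/12 − 0.5·(47/6) = 133/6.
Equilibrium price: P = 191.5 − 3·30 = 101.5.

101.5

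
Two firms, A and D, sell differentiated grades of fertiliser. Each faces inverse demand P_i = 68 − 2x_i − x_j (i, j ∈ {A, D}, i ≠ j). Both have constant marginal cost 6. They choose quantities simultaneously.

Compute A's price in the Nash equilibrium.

Firm A's profit: π = x_A(68 − 2x_A − x_D) − 6x_A.
∂π/∂x_A = 62 − 4x_A − x_D = 0 ⇒ x_A = 15.5 − 0.25x_D.
The game is symmetric, so in equilibrium x_D = x_A: the reaction function gives 1.25x_A = 15.5, hence x_A = 12.4.
P_A = 68 − 2·12.4 − 12.4 = 30.8.

30.8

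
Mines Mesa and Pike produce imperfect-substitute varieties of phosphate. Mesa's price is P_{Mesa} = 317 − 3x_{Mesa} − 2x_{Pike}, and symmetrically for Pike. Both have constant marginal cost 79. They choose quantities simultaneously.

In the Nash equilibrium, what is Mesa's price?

Mine Mesa's profit: π = x_{Mesa}(317 − 3x_{Mesa} − 2x_{Pike}) − 79x_{Mesa}.
∂π/∂x_{Mesa} = 238 − 6x_{Mesa} − 2x_{Pike} = 0 ⇒ x_{Mesa} = 119/3 − (1/3)x_{Pike}.
By symmetry x_{Pike} = x_{Mesa}; substituting into the reaction function, (4/3)x_{Mesa} = 119/3 and x_{Mesa} = 29.75.
P_{Mesa} = 317 − 3·29.75 − 2·29.75 = 168.25.

168.25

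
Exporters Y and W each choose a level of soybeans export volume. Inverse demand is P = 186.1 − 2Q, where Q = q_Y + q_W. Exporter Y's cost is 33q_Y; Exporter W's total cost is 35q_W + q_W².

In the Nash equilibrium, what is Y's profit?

1899.7448

Exporter Y's profit: π = q_Y(186.1 − 2(q_Y + q_W)) − 33q_Y.
∂π/∂q_Y = 153.1 − 4q_Y − 2q_W = 0, so q_Y = 38.275 − 0.5q_W.
For W: ∂π/∂q_W = 151.1 − 6q_W − 2q_Y = 0 ⇒ q_W = 1511/60 − (1/3)q_Y.
Substituting the second reaction function into the first: q_Y = 38.275 − 0.5(1511/60 − (1/3)q_Y), which gives (5/6)q_Y = 1541/60 ⇒ q_Y = 30.82.
Then q_W = 1511/60 − (1/3)·30.82 = 14.91.
Price P = 186.1 − 2·45.73 = 94.64.
Y's profit: (94.64 − 33)·30.82 = 1899.7448.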